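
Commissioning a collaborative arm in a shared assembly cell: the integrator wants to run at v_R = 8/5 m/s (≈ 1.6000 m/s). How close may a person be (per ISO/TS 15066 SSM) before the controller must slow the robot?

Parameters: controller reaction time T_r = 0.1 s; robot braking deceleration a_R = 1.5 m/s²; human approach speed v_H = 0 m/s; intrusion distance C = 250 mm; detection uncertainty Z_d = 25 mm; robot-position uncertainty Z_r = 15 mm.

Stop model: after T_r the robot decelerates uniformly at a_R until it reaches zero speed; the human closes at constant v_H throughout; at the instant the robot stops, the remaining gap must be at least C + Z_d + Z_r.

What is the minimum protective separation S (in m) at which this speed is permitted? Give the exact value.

S_min = 391/300 m = 1.3033 m

stop time T_s = (8/5)/(3/2) = 1.0667 s
reaction-phase robot travel = 1.6000·0.1000 = 0.1600 m
braking distance = 1.6000²/(2·1.5000) = 0.8533 m
person approaches 0.0000·(0.1000+1.0667) = 0.0000 m
C+Z_d+Z_r = 0.2500+0.0250+0.0150 = 0.2900 m
S_min ≈ 0.1600+0.8533+0.0000+0.2900  ⇒  S_min = 391/300 m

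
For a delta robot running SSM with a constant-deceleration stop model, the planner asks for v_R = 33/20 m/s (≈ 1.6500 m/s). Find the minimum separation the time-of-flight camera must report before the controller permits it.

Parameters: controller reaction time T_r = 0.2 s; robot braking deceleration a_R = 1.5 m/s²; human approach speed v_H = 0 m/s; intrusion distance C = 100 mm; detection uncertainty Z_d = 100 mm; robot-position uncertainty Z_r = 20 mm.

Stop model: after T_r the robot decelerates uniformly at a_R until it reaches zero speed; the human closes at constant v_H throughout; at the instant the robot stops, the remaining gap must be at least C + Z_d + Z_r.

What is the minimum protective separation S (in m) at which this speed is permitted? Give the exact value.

T_s = v_R/a_R = (33/20)/(3/2) = 1.1000 s
robot covers v_R·T_r = 1.6500·0.2000 = 0.3300 m before braking
robot covers 1.6500·1.1000 − ½·1.5000·1.1000² = 0.9075 m while stopping
human closes 0.0000·1.3000 = 0.0000 m
C+Z_d+Z_r = 0.1000+0.1000+0.0200 = 0.2200 m
S_min ≈ 0.3300+0.9075+0.0000+0.2200  ⇒  S_min = 583/400 m

S_min = 583/400 m = 1.4575 m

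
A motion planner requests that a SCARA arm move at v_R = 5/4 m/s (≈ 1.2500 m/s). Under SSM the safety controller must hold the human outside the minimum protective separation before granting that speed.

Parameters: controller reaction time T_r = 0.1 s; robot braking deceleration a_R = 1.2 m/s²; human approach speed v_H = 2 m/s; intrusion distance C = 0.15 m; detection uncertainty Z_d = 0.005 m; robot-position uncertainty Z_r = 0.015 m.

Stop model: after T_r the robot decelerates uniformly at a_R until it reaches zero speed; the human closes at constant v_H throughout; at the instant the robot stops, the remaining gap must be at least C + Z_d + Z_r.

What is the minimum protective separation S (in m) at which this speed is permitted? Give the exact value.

S_min = 5167/1600 m = 3.2294 m

braking lasts T_s = (5/4)/(6/5) = 1.0417 s
robot covers v_R·T_r = 1.2500·0.1000 = 0.1250 m before braking
robot under decel: 1.2500²/(2·1.2000) = 0.6510 m
person approaches 2.0000·(0.1000+1.0417) = 2.2833 m
C+Z_d+Z_r = 0.1500+0.0050+0.0150 = 0.1700 m
S_min ≈ 0.1250+0.6510+2.2833+0.1700  ⇒  S_min = 5167/1600 m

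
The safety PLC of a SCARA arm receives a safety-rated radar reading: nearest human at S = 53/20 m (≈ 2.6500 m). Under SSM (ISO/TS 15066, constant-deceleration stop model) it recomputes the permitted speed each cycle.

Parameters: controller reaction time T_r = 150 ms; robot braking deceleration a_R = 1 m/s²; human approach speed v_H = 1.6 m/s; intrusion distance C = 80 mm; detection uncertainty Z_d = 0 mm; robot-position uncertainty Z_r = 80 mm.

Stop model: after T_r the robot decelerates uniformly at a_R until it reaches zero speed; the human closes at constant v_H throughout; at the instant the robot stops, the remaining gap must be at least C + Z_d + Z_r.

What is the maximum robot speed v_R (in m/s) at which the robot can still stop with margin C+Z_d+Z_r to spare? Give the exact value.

v_R_max = 1 m/s = 1.0000 m/s

collect terms ⇒ (1/2)·v_R² + (7/4)·v_R + (-9/4) = 0
  disc = (7/4)² − 4·(1/2)·(-9/4) = 121/16 ; √disc = 11/4
  v_R = (−(7/4) + 11/4) / (2·(1/2)) = 1 m/s
check:
T_s = v_R/a_R = 1/1 = 1.0000 s
robot covers v_R·T_r = 1.0000·0.1500 = 0.1500 m before braking
braking distance = 1.0000²/(2·1.0000) = 0.5000 m
human closes 1.6000·1.1500 = 1.8400 m
margins: 0.0800+0.0000+0.0800 = 0.1600 m
sum ≈ 0.1500+0.5000+1.8400+0.1600 ≈ 2.6500 m = S ✓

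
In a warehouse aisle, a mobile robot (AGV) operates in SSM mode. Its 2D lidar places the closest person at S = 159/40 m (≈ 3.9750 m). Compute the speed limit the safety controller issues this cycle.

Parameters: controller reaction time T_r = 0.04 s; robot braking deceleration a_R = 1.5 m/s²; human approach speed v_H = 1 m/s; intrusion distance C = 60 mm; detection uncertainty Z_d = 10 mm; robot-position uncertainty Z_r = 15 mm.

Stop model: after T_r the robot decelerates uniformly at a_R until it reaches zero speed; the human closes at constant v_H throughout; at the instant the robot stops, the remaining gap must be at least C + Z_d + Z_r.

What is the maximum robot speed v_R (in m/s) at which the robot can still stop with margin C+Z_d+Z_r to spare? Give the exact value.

v_R_max = 5/2 m/s = 2.5000 m/s

collect terms ⇒ (1/3)·v_R² + (53/75)·v_R + (-77/20) = 0
  disc = (53/75)² − 4·(1/3)·(-77/20) = 31684/5625 ; √disc = 178/75
  v_R = (−(53/75) + 178/75) / (2·(1/3)) = 5/2 m/s
check:
T_s = v_R/a_R = (5/2)/(3/2) = 1.6667 s
reaction-phase robot travel = 2.5000·0.0400 = 0.1000 m
robot under decel: 2.5000²/(2·1.5000) = 2.0833 m
human over T_r+T_s: 1.0000·(0.0400+1.6667) = 1.7067 m
residual clearance needed = 0.0600+0.0100+0.0150 = 0.0850 m
sum ≈ 0.1000+2.0833+1.7067+0.0850 ≈ 3.9750 m = S ✓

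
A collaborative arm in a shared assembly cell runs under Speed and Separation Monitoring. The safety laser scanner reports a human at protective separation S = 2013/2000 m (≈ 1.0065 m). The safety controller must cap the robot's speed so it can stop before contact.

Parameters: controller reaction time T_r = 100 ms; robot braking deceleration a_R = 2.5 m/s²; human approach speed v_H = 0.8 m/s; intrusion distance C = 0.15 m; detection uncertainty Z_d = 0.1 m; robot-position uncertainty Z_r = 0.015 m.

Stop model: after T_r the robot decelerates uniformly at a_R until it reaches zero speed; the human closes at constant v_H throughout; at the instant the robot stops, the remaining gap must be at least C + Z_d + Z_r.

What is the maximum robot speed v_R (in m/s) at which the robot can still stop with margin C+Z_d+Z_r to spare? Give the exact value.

collect terms ⇒ (1/5)·v_R² + (21/50)·v_R + (-1323/2000) = 0
  disc = (21/50)² − 4·(1/5)·(-1323/2000) = 441/625 ; √disc = 21/25
  v_R = (−(21/50) + 21/25) / (2·(1/5)) = 21/20 m/s
check:
T_s = v_R/a_R = (21/20)/(5/2) = 0.4200 s
robot in T_r: 1.0500·0.1000 = 0.1050 m
braking distance = 1.0500²/(2·2.5000) = 0.2205 m
person approaches 0.8000·(0.1000+0.4200) = 0.4160 m
residual clearance needed = 0.1500+0.1000+0.0150 = 0.2650 m
sum ≈ 0.1050+0.2205+0.4160+0.2650 ≈ 1.0065 m = S ✓

v_R_max = 21/20 m/s = 1.0500 m/s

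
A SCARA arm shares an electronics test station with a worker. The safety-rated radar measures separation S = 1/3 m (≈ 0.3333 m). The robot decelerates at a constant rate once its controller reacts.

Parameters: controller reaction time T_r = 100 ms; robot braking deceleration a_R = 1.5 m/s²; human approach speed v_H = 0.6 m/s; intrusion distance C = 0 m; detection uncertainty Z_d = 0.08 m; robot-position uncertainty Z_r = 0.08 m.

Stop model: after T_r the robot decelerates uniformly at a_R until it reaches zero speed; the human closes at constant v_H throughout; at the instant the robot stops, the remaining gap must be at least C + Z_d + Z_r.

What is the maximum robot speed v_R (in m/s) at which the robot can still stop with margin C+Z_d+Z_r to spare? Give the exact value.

collect terms ⇒ (1/3)·v_R² + (1/2)·v_R + (-17/150) = 0
  disc = (1/2)² − 4·(1/3)·(-17/150) = 361/900 ; √disc = 19/30
  v_R = (−(1/2) + 19/30) / (2·(1/3)) = 1/5 m/s
check:
braking lasts T_s = (1/5)/(3/2) = 0.1333 s
robot in T_r: 0.2000·0.1000 = 0.0200 m
braking distance = 0.2000²/(2·1.5000) = 0.0133 m
person approaches 0.6000·(0.1000+0.1333) = 0.1400 m
margins: 0.0000+0.0800+0.0800 = 0.1600 m
sum ≈ 0.0200+0.0133+0.1400+0.1600 ≈ 0.3333 m = S ✓

v_R_max = 1/5 m/s = 0.2000 m/s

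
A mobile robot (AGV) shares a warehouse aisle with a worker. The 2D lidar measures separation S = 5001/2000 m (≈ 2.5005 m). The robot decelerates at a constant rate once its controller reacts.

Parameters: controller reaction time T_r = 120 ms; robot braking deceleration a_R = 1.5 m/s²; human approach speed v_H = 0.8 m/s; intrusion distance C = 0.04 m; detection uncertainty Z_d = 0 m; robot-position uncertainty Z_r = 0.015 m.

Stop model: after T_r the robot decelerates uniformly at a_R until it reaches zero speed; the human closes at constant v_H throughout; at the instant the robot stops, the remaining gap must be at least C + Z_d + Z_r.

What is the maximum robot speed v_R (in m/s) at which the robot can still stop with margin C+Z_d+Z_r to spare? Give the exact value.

v_R_max = 37/20 m/s = 1.8500 m/s

at the boundary: (1/3)·v² + (49/75)·v + (-4699/2000) = 0
  disc = (49/75)² − 4·(1/3)·(-4699/2000) = 80089/22500 ; √disc = 283/150
  v_R = (−(49/75) + 283/150) / (2·(1/3)) = 37/20 m/s
check:
T_s = v_R/a_R = (37/20)/(3/2) = 1.2333 s
robot in T_r: 1.8500·0.1200 = 0.2220 m
braking distance = 1.8500²/(2·1.5000) = 1.1408 m
human closes 0.8000·1.3533 = 1.0827 m
residual clearance needed = 0.0400+0.0000+0.0150 = 0.0550 m
sum ≈ 0.2220+1.1408+1.0827+0.0550 ≈ 2.5005 m = S ✓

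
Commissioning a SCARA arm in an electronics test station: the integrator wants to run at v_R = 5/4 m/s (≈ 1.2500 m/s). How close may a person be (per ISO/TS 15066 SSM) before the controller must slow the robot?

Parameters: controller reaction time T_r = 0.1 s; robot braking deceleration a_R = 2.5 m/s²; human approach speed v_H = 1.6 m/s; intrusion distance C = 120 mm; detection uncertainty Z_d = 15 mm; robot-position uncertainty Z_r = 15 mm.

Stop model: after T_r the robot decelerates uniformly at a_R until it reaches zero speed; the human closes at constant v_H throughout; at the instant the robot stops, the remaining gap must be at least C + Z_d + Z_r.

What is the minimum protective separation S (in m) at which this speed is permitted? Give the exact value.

S_min = 619/400 m = 1.5475 m

braking lasts T_s = (5/4)/(5/2) = 0.5000 s
reaction-phase robot travel = 1.2500·0.1000 = 0.1250 m
robot under decel: 1.2500²/(2·2.5000) = 0.3125 m
human over T_r+T_s: 1.6000·(0.1000+0.5000) = 0.9600 m
margins: 0.1200+0.0150+0.0150 = 0.1500 m
S_min ≈ 0.1250+0.3125+0.9600+0.1500  ⇒  S_min = 619/400 m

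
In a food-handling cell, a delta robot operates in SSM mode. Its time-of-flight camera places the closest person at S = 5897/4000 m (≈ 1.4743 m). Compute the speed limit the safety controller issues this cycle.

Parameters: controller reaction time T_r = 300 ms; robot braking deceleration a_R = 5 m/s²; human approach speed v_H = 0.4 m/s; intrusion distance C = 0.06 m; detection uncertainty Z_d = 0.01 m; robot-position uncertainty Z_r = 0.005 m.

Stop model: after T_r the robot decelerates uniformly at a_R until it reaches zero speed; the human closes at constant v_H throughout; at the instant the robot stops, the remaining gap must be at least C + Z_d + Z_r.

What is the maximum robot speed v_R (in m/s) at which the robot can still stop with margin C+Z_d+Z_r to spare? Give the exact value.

v_R_max = 43/20 m/s = 2.1500 m/s

at the boundary: (1/10)·v² + (19/50)·v + (-5117/4000) = 0
  disc = (19/50)² − 4·(1/10)·(-5117/4000) = 6561/10000 ; √disc = 81/100
  v_R = (−(19/50) + 81/100) / (2·(1/10)) = 43/20 m/s
check:
stop time T_s = (43/20)/5 = 0.4300 s
robot in T_r: 2.1500·0.3000 = 0.6450 m
braking distance = 2.1500²/(2·5.0000) = 0.4622 m
human closes 0.4000·0.7300 = 0.2920 m
margins: 0.0600+0.0100+0.0050 = 0.0750 m
sum ≈ 0.6450+0.4622+0.2920+0.0750 ≈ 1.4743 m = S ✓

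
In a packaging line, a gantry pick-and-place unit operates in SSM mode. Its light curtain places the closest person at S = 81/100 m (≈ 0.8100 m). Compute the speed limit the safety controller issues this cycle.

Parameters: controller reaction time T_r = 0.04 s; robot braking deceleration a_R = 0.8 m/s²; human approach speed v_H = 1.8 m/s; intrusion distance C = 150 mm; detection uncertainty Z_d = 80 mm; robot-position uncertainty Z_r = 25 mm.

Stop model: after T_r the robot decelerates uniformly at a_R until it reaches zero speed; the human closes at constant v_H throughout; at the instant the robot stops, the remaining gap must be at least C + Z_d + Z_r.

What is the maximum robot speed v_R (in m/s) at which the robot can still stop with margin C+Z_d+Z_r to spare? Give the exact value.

v_R_max = 1/5 m/s = 0.2000 m/s

collect terms ⇒ (5/8)·v_R² + (229/100)·v_R + (-483/1000) = 0
  disc = (229/100)² − 4·(5/8)·(-483/1000) = 16129/2500 ; √disc = 127/50
  v_R = (−(229/100) + 127/50) / (2·(5/8)) = 1/5 m/s
check:
T_s = v_R/a_R = (1/5)/(4/5) = 0.2500 s
robot covers v_R·T_r = 0.2000·0.0400 = 0.0080 m before braking
robot under decel: 0.2000²/(2·0.8000) = 0.0250 m
person approaches 1.8000·(0.0400+0.2500) = 0.5220 m
margins: 0.1500+0.0800+0.0250 = 0.2550 m
sum ≈ 0.0080+0.0250+0.5220+0.2550 ≈ 0.8100 m = S ✓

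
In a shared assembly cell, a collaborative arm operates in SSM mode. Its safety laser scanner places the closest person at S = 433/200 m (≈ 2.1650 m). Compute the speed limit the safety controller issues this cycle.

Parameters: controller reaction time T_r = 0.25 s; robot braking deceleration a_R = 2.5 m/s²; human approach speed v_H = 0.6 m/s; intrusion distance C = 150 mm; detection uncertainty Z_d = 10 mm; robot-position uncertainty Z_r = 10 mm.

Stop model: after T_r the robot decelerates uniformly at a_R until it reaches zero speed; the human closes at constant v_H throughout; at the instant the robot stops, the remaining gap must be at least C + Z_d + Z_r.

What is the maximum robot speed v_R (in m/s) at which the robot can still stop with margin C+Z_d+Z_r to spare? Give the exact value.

v_R_max = 41/20 m/s = 2.0500 m/s

quadratic (1/5)·v² + (49/100)·v + (-369/200) = 0
  disc = (49/100)² − 4·(1/5)·(-369/200) = 17161/10000 ; √disc = 131/100
  v_R = (−(49/100) + 131/100) / (2·(1/5)) = 41/20 m/s
check:
T_s = v_R/a_R = (41/20)/(5/2) = 0.8200 s
robot covers v_R·T_r = 2.0500·0.2500 = 0.5125 m before braking
robot covers 2.0500·0.8200 − ½·2.5000·0.8200² = 0.8405 m while stopping
human closes 0.6000·1.0700 = 0.6420 m
margins: 0.1500+0.0100+0.0100 = 0.1700 m
sum ≈ 0.5125+0.8405+0.6420+0.1700 ≈ 2.1650 m = S ✓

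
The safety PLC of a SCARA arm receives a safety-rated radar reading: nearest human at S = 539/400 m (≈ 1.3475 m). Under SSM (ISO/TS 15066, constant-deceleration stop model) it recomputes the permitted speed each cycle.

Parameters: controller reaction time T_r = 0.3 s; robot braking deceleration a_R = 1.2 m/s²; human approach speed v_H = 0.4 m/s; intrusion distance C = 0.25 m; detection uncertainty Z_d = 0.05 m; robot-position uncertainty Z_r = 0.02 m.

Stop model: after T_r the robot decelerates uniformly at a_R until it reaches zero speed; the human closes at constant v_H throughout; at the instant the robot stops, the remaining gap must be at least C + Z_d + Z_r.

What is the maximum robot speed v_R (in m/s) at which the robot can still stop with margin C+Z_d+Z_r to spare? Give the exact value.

quadratic (5/12)·v² + (19/30)·v + (-363/400) = 0
  disc = (19/30)² − 4·(5/12)·(-363/400) = 6889/3600 ; √disc = 83/60
  v_R = (−(19/30) + 83/60) / (2·(5/12)) = 9/10 m/s
check:
T_s = v_R/a_R = (9/10)/(6/5) = 0.7500 s
robot covers v_R·T_r = 0.9000·0.3000 = 0.2700 m before braking
braking distance = 0.9000²/(2·1.2000) = 0.3375 m
human over T_r+T_s: 0.4000·(0.3000+0.7500) = 0.4200 m
margins: 0.2500+0.0500+0.0200 = 0.3200 m
sum ≈ 0.2700+0.3375+0.4200+0.3200 ≈ 1.3475 m = S ✓

v_R_max = 9/10 m/s = 0.9000 m/s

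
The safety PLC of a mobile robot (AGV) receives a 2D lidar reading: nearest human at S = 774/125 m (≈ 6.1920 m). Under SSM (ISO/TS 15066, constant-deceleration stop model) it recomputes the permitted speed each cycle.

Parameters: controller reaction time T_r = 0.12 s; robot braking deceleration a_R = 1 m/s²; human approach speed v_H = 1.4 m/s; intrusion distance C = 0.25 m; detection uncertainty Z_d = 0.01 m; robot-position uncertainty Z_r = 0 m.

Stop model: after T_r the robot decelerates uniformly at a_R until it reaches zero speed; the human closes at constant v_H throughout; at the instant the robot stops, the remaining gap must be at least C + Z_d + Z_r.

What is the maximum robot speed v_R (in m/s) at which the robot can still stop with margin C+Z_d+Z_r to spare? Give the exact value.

v_R_max = 11/5 m/s = 2.2000 m/s

quadratic (1/2)·v² + (38/25)·v + (-1441/250) = 0
  disc = (38/25)² − 4·(1/2)·(-1441/250) = 8649/625 ; √disc = 93/25
  v_R = (−(38/25) + 93/25) / (2·(1/2)) = 11/5 m/s
check:
stop time T_s = (11/5)/1 = 2.2000 s
robot covers v_R·T_r = 2.2000·0.1200 = 0.2640 m before braking
robot covers 2.2000·2.2000 − ½·1.0000·2.2000² = 2.4200 m while stopping
human closes 1.4000·2.3200 = 3.2480 m
residual clearance needed = 0.2500+0.0100+0.0000 = 0.2600 m
sum ≈ 0.2640+2.4200+3.2480+0.2600 ≈ 6.1920 m = S ✓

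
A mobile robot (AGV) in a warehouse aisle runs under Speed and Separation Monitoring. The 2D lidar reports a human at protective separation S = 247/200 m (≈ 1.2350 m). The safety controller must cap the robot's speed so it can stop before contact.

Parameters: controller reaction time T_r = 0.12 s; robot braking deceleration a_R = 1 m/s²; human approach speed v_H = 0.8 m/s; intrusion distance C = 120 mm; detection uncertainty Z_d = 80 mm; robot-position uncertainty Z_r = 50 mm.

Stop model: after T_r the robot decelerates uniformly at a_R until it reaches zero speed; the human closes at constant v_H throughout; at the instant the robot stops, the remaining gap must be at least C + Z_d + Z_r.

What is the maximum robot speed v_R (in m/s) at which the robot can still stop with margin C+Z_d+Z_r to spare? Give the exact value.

collect terms ⇒ (1/2)·v_R² + (23/25)·v_R + (-889/1000) = 0
  disc = (23/25)² − 4·(1/2)·(-889/1000) = 6561/2500 ; √disc = 81/50
  v_R = (−(23/25) + 81/50) / (2·(1/2)) = 7/10 m/s
check:
braking lasts T_s = (7/10)/1 = 0.7000 s
reaction-phase robot travel = 0.7000·0.1200 = 0.0840 m
robot under decel: 0.7000²/(2·1.0000) = 0.2450 m
human closes 0.8000·0.8200 = 0.6560 m
margins: 0.1200+0.0800+0.0500 = 0.2500 m
sum ≈ 0.0840+0.2450+0.6560+0.2500 ≈ 1.2350 m = S ✓

v_R_max = 7/10 m/s = 0.7000 m/s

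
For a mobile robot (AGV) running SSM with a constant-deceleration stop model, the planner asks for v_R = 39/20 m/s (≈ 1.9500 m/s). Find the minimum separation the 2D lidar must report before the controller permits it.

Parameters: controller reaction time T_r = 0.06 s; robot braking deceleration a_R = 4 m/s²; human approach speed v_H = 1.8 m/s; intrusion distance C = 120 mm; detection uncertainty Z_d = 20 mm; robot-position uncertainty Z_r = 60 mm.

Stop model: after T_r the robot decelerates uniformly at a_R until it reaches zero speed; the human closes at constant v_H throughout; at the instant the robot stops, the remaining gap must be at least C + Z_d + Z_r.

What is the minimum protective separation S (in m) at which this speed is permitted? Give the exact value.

stop time T_s = (39/20)/4 = 0.4875 s
robot covers v_R·T_r = 1.9500·0.0600 = 0.1170 m before braking
braking distance = 1.9500²/(2·4.0000) = 0.4753 m
person approaches 1.8000·(0.0600+0.4875) = 0.9855 m
margins: 0.1200+0.0200+0.0600 = 0.2000 m
S_min ≈ 0.1170+0.4753+0.9855+0.2000  ⇒  S_min = 5689/3200 m

S_min = 5689/3200 m = 1.7778 m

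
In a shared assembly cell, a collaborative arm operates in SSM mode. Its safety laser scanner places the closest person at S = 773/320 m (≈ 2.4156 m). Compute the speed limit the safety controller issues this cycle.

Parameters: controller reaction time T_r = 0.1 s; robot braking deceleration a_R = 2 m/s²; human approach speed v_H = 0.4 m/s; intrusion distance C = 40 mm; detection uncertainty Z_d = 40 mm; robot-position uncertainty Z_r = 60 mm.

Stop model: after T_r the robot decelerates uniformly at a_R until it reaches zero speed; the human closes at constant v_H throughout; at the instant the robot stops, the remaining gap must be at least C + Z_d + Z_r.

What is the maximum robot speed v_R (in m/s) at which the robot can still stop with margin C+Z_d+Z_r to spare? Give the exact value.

quadratic (1/4)·v² + (3/10)·v + (-3577/1600) = 0
  disc = (3/10)² − 4·(1/4)·(-3577/1600) = 3721/1600 ; √disc = 61/40
  v_R = (−(3/10) + 61/40) / (2·(1/4)) = 49/20 m/s
check:
braking lasts T_s = (49/20)/2 = 1.2250 s
reaction-phase robot travel = 2.4500·0.1000 = 0.2450 m
braking distance = 2.4500²/(2·2.0000) = 1.5006 m
human over T_r+T_s: 0.4000·(0.1000+1.2250) = 0.5300 m
residual clearance needed = 0.0400+0.0400+0.0600 = 0.1400 m
sum ≈ 0.2450+1.5006+0.5300+0.1400 ≈ 2.4156 m = S ✓

v_R_max = 49/20 m/s = 2.4500 m/s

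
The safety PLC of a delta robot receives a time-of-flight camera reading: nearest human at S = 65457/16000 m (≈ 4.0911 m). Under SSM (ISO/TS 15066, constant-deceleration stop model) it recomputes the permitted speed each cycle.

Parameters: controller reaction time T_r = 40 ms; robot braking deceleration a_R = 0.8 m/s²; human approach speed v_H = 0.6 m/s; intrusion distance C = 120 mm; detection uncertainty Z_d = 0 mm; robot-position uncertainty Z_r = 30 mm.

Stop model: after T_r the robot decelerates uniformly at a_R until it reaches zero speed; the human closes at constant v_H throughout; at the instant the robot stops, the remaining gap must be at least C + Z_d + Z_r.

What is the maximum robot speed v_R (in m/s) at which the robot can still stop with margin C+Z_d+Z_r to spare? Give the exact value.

v_R_max = 39/20 m/s = 1.9500 m/s

at the boundary: (5/8)·v² + (79/100)·v + (-62673/16000) = 0
  disc = (79/100)² − 4·(5/8)·(-62673/16000) = 1666681/160000 ; √disc = 1291/400
  v_R = (−(79/100) + 1291/400) / (2·(5/8)) = 39/20 m/s
check:
stop time T_s = (39/20)/(4/5) = 2.4375 s
robot in T_r: 1.9500·0.0400 = 0.0780 m
braking distance = 1.9500²/(2·0.8000) = 2.3766 m
human closes 0.6000·2.4775 = 1.4865 m
margins: 0.1200+0.0000+0.0300 = 0.1500 m
sum ≈ 0.0780+2.3766+1.4865+0.1500 ≈ 4.0911 m = S ✓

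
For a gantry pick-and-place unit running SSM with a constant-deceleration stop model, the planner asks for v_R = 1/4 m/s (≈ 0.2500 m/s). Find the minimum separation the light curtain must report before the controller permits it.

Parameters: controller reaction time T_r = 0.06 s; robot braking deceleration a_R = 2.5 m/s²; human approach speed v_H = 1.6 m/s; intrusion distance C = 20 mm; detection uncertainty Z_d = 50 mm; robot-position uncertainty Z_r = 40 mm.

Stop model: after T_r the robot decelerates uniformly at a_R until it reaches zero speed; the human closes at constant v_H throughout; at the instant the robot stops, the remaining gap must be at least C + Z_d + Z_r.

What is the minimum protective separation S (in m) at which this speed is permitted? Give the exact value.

S_min = 787/2000 m = 0.3935 m

stop time T_s = (1/4)/(5/2) = 0.1000 s
robot in T_r: 0.2500·0.0600 = 0.0150 m
robot covers 0.2500·0.1000 − ½·2.5000·0.1000² = 0.0125 m while stopping
human closes 1.6000·0.1600 = 0.2560 m
C+Z_d+Z_r = 0.0200+0.0500+0.0400 = 0.1100 m
S_min ≈ 0.0150+0.0125+0.2560+0.1100  ⇒  S_min = 787/2000 m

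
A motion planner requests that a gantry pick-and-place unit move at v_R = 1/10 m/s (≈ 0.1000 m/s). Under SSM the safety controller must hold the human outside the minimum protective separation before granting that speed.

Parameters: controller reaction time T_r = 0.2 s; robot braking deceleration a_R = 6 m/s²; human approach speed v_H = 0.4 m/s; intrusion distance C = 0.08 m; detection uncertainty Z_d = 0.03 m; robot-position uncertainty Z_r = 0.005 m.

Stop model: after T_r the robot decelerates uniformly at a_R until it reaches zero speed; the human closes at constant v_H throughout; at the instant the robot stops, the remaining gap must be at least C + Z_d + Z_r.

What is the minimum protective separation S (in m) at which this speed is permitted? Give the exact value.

stop time T_s = (1/10)/6 = 0.0167 s
robot covers v_R·T_r = 0.1000·0.2000 = 0.0200 m before braking
robot under decel: 0.1000²/(2·6.0000) = 0.0008 m
human over T_r+T_s: 0.4000·(0.2000+0.0167) = 0.0867 m
residual clearance needed = 0.0800+0.0300+0.0050 = 0.1150 m
S_min ≈ 0.0200+0.0008+0.0867+0.1150  ⇒  S_min = 89/400 m

S_min = 89/400 m = 0.2225 m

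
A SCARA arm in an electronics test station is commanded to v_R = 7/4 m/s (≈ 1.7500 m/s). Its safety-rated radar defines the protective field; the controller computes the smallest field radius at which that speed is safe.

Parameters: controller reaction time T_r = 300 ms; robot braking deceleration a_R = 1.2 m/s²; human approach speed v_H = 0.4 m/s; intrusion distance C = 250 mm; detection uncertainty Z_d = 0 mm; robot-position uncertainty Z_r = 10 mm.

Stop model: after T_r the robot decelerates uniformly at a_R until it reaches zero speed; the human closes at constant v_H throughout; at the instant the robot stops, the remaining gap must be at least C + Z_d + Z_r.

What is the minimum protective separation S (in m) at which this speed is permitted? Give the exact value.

S_min = 4423/1600 m = 2.7644 m

T_s = v_R/a_R = (7/4)/(6/5) = 1.4583 s
robot in T_r: 1.7500·0.3000 = 0.5250 m
robot under decel: 1.7500²/(2·1.2000) = 1.2760 m
human over T_r+T_s: 0.4000·(0.3000+1.4583) = 0.7033 m
residual clearance needed = 0.2500+0.0000+0.0100 = 0.2600 m
S_min ≈ 0.5250+1.2760+0.7033+0.2600  ⇒  S_min = 4423/1600 m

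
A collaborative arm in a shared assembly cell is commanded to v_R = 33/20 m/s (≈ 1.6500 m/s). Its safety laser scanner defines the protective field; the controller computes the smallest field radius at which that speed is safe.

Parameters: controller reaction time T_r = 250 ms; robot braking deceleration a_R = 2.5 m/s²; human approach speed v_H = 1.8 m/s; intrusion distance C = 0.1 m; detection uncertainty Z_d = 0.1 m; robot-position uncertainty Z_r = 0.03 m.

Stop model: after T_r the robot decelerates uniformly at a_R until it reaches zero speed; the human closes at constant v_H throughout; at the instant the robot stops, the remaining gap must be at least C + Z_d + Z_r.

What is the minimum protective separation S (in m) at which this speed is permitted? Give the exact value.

braking lasts T_s = (33/20)/(5/2) = 0.6600 s
robot in T_r: 1.6500·0.2500 = 0.4125 m
robot covers 1.6500·0.6600 − ½·2.5000·0.6600² = 0.5445 m while stopping
human closes 1.8000·0.9100 = 1.6380 m
margins: 0.1000+0.1000+0.0300 = 0.2300 m
S_min ≈ 0.4125+0.5445+1.6380+0.2300  ⇒  S_min = 113/40 m

S_min = 113/40 m = 2.8250 m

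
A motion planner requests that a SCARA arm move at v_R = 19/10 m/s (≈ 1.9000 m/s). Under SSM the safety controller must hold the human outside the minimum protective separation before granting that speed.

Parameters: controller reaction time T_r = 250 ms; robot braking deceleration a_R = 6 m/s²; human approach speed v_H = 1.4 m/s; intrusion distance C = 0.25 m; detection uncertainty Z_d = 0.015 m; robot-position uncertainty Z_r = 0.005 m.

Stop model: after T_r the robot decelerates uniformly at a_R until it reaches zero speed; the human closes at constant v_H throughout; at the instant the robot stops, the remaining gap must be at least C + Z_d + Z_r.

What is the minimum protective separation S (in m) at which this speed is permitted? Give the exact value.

S_min = 2207/1200 m = 1.8392 m

T_s = v_R/a_R = (19/10)/6 = 0.3167 s
reaction-phase robot travel = 1.9000·0.2500 = 0.4750 m
braking distance = 1.9000²/(2·6.0000) = 0.3008 m
person approaches 1.4000·(0.2500+0.3167) = 0.7933 m
C+Z_d+Z_r = 0.2500+0.0150+0.0050 = 0.2700 m
S_min ≈ 0.4750+0.3008+0.7933+0.2700  ⇒  S_min = 2207/1200 m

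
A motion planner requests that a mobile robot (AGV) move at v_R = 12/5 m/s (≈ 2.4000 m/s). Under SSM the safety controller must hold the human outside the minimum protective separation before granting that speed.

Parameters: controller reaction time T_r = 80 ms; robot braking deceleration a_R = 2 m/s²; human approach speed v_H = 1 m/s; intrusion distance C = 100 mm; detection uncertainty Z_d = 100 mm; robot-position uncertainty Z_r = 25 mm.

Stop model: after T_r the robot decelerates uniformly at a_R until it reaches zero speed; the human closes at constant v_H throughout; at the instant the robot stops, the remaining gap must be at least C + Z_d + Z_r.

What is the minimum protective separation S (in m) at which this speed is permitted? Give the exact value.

S_min = 3137/1000 m = 3.1370 m

braking lasts T_s = (12/5)/2 = 1.2000 s
robot in T_r: 2.4000·0.0800 = 0.1920 m
robot covers 2.4000·1.2000 − ½·2.0000·1.2000² = 1.4400 m while stopping
human over T_r+T_s: 1.0000·(0.0800+1.2000) = 1.2800 m
margins: 0.1000+0.1000+0.0250 = 0.2250 m
S_min ≈ 0.1920+1.4400+1.2800+0.2250  ⇒  S_min = 3137/1000 m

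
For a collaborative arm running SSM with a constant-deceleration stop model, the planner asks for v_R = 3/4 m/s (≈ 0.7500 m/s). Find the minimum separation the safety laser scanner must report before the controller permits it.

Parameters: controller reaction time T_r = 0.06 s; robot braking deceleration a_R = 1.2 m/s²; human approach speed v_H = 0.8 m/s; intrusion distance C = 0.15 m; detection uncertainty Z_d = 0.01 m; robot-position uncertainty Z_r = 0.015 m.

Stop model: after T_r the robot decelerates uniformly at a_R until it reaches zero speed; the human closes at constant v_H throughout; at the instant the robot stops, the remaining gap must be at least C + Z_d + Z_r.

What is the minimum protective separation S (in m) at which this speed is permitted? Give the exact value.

stop time T_s = (3/4)/(6/5) = 0.6250 s
robot covers v_R·T_r = 0.7500·0.0600 = 0.0450 m before braking
braking distance = 0.7500²/(2·1.2000) = 0.2344 m
person approaches 0.8000·(0.0600+0.6250) = 0.5480 m
margins: 0.1500+0.0100+0.0150 = 0.1750 m
S_min ≈ 0.0450+0.2344+0.5480+0.1750  ⇒  S_min = 8019/8000 m

S_min = 8019/8000 m = 1.0024 m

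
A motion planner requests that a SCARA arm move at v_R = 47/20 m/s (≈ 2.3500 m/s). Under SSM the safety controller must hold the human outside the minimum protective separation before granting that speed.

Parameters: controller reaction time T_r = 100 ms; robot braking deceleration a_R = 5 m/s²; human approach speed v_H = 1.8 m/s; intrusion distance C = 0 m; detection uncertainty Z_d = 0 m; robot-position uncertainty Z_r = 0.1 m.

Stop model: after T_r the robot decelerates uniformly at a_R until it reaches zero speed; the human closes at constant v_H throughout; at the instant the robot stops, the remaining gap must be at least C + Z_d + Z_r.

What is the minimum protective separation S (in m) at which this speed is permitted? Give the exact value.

S_min = 7653/4000 m = 1.9132 m

braking lasts T_s = (47/20)/5 = 0.4700 s
reaction-phase robot travel = 2.3500·0.1000 = 0.2350 m
robot under decel: 2.3500²/(2·5.0000) = 0.5523 m
person approaches 1.8000·(0.1000+0.4700) = 1.0260 m
C+Z_d+Z_r = 0.0000+0.0000+0.1000 = 0.1000 m
S_min ≈ 0.2350+0.5523+1.0260+0.1000  ⇒  S_min = 7653/4000 m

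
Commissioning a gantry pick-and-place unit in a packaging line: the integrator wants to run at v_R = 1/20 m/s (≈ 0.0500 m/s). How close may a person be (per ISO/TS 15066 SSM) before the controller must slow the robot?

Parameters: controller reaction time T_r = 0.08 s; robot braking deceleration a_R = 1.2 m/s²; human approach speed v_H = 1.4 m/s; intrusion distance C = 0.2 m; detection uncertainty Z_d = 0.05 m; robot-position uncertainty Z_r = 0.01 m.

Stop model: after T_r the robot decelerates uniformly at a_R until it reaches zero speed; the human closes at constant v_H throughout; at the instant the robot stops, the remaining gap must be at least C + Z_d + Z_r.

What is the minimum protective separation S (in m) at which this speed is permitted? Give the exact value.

S_min = 3483/8000 m = 0.4354 m

stop time T_s = (1/20)/(6/5) = 0.0417 s
robot covers v_R·T_r = 0.0500·0.0800 = 0.0040 m before braking
robot under decel: 0.0500²/(2·1.2000) = 0.0010 m
human over T_r+T_s: 1.4000·(0.0800+0.0417) = 0.1703 m
C+Z_d+Z_r = 0.2000+0.0500+0.0100 = 0.2600 m
S_min ≈ 0.0040+0.0010+0.1703+0.2600  ⇒  S_min = 3483/8000 m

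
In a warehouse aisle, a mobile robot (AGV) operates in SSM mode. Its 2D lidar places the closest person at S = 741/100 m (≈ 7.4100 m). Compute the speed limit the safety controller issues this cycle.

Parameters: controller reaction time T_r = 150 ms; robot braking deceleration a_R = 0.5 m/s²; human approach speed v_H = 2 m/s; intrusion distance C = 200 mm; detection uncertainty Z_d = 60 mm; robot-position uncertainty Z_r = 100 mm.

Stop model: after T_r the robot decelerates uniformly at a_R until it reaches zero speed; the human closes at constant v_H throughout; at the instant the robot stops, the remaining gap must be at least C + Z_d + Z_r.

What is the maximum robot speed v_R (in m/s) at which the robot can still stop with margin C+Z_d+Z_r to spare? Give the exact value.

at the boundary: (1)·v² + (83/20)·v + (-27/4) = 0
  disc = (83/20)² − 4·(1)·(-27/4) = 17689/400 ; √disc = 133/20
  v_R = (−(83/20) + 133/20) / (2·(1)) = 5/4 m/s
check:
stop time T_s = (5/4)/(1/2) = 2.5000 s
reaction-phase robot travel = 1.2500·0.1500 = 0.1875 m
braking distance = 1.2500²/(2·0.5000) = 1.5625 m
human closes 2.0000·2.6500 = 5.3000 m
residual clearance needed = 0.2000+0.0600+0.1000 = 0.3600 m
sum ≈ 0.1875+1.5625+5.3000+0.3600 ≈ 7.4100 m = S ✓

v_R_max = 5/4 m/s = 1.2500 m/s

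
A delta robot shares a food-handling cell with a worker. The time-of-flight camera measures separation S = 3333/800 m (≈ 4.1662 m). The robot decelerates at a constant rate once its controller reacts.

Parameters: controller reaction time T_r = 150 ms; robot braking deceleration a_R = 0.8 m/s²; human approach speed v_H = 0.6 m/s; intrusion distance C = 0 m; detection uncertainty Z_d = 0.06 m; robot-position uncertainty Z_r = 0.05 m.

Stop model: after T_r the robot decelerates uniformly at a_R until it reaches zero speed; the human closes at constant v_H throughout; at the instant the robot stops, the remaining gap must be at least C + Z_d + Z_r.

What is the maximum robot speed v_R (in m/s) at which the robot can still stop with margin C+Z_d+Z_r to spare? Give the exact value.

collect terms ⇒ (5/8)·v_R² + (9/10)·v_R + (-3173/800) = 0
  disc = (9/10)² − 4·(5/8)·(-3173/800) = 17161/1600 ; √disc = 131/40
  v_R = (−(9/10) + 131/40) / (2·(5/8)) = 19/10 m/s
check:
T_s = v_R/a_R = (19/10)/(4/5) = 2.3750 s
robot covers v_R·T_r = 1.9000·0.1500 = 0.2850 m before braking
robot under decel: 1.9000²/(2·0.8000) = 2.2563 m
person approaches 0.6000·(0.1500+2.3750) = 1.5150 m
C+Z_d+Z_r = 0.0000+0.0600+0.0500 = 0.1100 m
sum ≈ 0.2850+2.2563+1.5150+0.1100 ≈ 4.1662 m = S ✓

v_R_max = 19/10 m/s = 1.9000 m/s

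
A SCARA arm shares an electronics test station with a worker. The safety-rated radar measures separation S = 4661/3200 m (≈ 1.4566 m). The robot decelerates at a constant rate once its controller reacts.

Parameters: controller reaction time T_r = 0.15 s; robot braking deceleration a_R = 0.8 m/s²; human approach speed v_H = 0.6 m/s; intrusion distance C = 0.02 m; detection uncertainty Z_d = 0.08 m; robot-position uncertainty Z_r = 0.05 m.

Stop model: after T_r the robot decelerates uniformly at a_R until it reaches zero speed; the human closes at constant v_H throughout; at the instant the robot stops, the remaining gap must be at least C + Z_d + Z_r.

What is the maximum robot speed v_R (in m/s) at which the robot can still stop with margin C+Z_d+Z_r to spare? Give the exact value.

v_R_max = 17/20 m/s = 0.8500 m/s

quadratic (5/8)·v² + (9/10)·v + (-3893/3200) = 0
  disc = (9/10)² − 4·(5/8)·(-3893/3200) = 24649/6400 ; √disc = 157/80
  v_R = (−(9/10) + 157/80) / (2·(5/8)) = 17/20 m/s
check:
T_s = v_R/a_R = (17/20)/(4/5) = 1.0625 s
reaction-phase robot travel = 0.8500·0.1500 = 0.1275 m
braking distance = 0.8500²/(2·0.8000) = 0.4516 m
person approaches 0.6000·(0.1500+1.0625) = 0.7275 m
C+Z_d+Z_r = 0.0200+0.0800+0.0500 = 0.1500 m
sum ≈ 0.1275+0.4516+0.7275+0.1500 ≈ 1.4566 m = S ✓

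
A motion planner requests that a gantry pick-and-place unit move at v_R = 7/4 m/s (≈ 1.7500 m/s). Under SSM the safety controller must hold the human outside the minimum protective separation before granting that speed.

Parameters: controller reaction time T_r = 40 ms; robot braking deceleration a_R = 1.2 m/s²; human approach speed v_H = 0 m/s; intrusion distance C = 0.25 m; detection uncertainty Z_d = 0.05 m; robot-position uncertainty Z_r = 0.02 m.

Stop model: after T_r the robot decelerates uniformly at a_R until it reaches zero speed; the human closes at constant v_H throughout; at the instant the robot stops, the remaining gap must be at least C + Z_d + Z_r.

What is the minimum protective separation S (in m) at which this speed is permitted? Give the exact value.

S_min = 7997/4800 m = 1.6660 m

stop time T_s = (7/4)/(6/5) = 1.4583 s
robot covers v_R·T_r = 1.7500·0.0400 = 0.0700 m before braking
robot under decel: 1.7500²/(2·1.2000) = 1.2760 m
human over T_r+T_s: 0.0000·(0.0400+1.4583) = 0.0000 m
margins: 0.2500+0.0500+0.0200 = 0.3200 m
S_min ≈ 0.0700+1.2760+0.0000+0.3200  ⇒  S_min = 7997/4800 m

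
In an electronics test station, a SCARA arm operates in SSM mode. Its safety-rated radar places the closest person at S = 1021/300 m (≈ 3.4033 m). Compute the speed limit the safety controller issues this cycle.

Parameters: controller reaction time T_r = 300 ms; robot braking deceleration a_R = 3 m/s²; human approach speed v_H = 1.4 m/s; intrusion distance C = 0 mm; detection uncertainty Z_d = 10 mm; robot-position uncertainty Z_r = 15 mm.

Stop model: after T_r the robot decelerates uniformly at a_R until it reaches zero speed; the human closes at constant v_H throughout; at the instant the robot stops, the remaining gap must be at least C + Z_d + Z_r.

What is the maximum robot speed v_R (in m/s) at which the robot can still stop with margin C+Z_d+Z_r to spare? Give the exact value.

collect terms ⇒ (1/6)·v_R² + (23/30)·v_R + (-71/24) = 0
  disc = (23/30)² − 4·(1/6)·(-71/24) = 64/25 ; √disc = 8/5
  v_R = (−(23/30) + 8/5) / (2·(1/6)) = 5/2 m/s
check:
braking lasts T_s = (5/2)/3 = 0.8333 s
reaction-phase robot travel = 2.5000·0.3000 = 0.7500 m
braking distance = 2.5000²/(2·3.0000) = 1.0417 m
human over T_r+T_s: 1.4000·(0.3000+0.8333) = 1.5867 m
residual clearance needed = 0.0000+0.0100+0.0150 = 0.0250 m
sum ≈ 0.7500+1.0417+1.5867+0.0250 ≈ 3.4033 m = S ✓

v_R_max = 5/2 m/s = 2.5000 m/s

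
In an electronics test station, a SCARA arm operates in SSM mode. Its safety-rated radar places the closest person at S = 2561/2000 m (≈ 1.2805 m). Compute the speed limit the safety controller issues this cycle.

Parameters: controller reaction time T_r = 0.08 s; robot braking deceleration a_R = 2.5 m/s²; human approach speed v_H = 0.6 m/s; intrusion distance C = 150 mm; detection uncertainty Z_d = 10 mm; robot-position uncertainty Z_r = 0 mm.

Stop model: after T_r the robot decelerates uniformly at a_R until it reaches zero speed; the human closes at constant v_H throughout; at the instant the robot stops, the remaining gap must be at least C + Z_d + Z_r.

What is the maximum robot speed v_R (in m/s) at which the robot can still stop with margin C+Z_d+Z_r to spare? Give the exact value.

v_R_max = 33/20 m/s = 1.6500 m/s

at the boundary: (1/5)·v² + (8/25)·v + (-429/400) = 0
  disc = (8/25)² − 4·(1/5)·(-429/400) = 2401/2500 ; √disc = 49/50
  v_R = (−(8/25) + 49/50) / (2·(1/5)) = 33/20 m/s
check:
braking lasts T_s = (33/20)/(5/2) = 0.6600 s
robot in T_r: 1.6500·0.0800 = 0.1320 m
robot covers 1.6500·0.6600 − ½·2.5000·0.6600² = 0.5445 m while stopping
human over T_r+T_s: 0.6000·(0.0800+0.6600) = 0.4440 m
residual clearance needed = 0.1500+0.0100+0.0000 = 0.1600 m
sum ≈ 0.1320+0.5445+0.4440+0.1600 ≈ 1.2805 m = S ✓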